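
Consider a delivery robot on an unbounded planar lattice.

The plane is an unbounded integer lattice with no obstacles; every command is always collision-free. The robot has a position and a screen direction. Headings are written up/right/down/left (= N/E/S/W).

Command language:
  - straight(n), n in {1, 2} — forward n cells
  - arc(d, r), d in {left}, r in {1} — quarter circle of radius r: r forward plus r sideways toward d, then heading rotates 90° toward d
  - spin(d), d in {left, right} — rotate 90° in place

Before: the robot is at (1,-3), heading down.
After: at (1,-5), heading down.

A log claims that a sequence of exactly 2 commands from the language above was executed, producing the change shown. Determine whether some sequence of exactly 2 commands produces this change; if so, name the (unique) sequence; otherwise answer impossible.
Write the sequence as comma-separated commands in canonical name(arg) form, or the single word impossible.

straight(1), straight(1)

key: heading stays S — no command in the sequence turns
start: at (1,-3), heading down
step 1 (straight(1)): at (1,-4), heading down
step 2 (straight(1)): at (1,-5), heading down
no other 2-command option fits: unique.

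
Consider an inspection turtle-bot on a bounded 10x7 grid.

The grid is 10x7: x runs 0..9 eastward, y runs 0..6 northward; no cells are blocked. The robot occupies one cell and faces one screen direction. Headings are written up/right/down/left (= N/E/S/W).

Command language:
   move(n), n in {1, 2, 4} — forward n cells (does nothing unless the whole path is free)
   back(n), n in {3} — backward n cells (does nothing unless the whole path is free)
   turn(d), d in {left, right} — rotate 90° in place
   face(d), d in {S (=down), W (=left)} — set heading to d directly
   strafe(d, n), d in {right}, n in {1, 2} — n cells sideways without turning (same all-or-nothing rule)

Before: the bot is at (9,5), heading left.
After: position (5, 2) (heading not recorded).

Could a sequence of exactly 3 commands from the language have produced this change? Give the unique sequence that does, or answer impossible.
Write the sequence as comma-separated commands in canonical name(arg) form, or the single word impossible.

move(4), turn(right), back(3)

key: running back(3) before move(4) would end elsewhere — order is forced
begin: at (9,5), heading left
[1] after move(4): at (5,5), heading left
[2] after turn(right): at (5,5), heading up
[3] after back(3): at (5,2), heading up
no rival 3-sequence matches.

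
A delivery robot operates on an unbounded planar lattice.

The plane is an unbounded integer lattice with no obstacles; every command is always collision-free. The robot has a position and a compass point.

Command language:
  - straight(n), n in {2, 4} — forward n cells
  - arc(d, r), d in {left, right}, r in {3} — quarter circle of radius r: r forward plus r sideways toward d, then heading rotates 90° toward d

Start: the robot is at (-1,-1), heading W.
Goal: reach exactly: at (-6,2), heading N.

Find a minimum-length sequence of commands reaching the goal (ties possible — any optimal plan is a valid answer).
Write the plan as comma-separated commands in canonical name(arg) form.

t0: at (-1,-1), heading W
1. straight(2) → at (-3,-1), heading W
2. arc(right, 3) → at (-6,2), heading N
shorter routes all fall short; 2 is best.

straight(2), arc(right, 3)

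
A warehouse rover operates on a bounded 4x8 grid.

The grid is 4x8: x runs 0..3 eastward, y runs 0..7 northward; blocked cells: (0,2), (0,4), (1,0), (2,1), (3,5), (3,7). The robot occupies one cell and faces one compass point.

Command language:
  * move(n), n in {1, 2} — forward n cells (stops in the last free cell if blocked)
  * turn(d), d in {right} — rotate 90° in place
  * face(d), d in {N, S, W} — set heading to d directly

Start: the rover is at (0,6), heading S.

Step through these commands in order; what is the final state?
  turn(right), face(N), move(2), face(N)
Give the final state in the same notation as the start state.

begin: at (0,6), heading S
[1] after turn(right): at (0,6), heading W
[2] after face(N): at (0,6), heading N
[3] after move(2): at (0,7), heading N
[4] after face(N): at (0,7), heading N

at (0,7), heading N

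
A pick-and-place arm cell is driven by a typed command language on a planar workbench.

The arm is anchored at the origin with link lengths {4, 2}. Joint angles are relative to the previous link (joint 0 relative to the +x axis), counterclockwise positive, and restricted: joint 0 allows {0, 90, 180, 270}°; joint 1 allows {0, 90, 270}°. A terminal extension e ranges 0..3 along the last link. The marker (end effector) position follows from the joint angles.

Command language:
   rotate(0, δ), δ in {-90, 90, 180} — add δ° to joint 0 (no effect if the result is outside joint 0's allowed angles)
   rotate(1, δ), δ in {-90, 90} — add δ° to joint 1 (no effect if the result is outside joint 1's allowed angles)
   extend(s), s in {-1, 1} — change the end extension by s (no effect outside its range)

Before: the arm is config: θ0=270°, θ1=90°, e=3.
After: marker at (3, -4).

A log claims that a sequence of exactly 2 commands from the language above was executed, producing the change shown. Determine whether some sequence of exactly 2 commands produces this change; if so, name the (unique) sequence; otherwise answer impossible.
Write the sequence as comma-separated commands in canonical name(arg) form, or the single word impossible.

extend(-1), extend(-1)

initial: config: θ0=270°, θ1=90°, e=3
step 1 (extend(-1)): config: θ0=270°, θ1=90°, e=2
step 2 (extend(-1)): config: θ0=270°, θ1=90°, e=1
all 49 alternatives checked — unique.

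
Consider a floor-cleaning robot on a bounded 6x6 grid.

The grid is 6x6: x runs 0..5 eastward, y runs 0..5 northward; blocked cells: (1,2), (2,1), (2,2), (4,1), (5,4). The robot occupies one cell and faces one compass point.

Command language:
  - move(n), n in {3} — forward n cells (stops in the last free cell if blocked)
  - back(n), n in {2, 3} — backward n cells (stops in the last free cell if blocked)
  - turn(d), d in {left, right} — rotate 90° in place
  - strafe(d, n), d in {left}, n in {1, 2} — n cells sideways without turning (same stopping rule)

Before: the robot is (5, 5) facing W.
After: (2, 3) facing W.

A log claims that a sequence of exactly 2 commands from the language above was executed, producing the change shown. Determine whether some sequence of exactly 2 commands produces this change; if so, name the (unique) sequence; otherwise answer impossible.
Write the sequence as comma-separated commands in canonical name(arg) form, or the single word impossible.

move(3), strafe(left, 2)

key: heading stays W — no command in the sequence turns
begin: (5, 5) facing W
1. move(3) → (2, 5) facing W
2. strafe(left, 2) → (2, 3) facing W
all 49 alternatives checked — unique.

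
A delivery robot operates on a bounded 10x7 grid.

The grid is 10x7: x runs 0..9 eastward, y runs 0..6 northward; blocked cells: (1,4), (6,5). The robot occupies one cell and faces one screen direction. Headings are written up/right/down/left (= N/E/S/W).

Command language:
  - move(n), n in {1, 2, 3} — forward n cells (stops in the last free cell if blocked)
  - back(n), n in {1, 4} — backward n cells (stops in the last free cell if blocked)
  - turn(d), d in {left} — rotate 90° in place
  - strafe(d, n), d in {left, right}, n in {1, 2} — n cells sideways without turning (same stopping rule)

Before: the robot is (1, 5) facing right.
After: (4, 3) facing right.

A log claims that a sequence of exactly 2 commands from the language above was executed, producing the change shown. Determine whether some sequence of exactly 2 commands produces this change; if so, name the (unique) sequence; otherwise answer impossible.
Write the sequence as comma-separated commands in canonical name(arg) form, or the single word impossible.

move(3), strafe(right, 2)

key: heading stays E — no command in the sequence turns
from: (1, 5) facing right
step 1 (move(3)): (4, 5) facing right
step 2 (strafe(right, 2)): (4, 3) facing right
uniquely the one of 100 2-step routes that fits.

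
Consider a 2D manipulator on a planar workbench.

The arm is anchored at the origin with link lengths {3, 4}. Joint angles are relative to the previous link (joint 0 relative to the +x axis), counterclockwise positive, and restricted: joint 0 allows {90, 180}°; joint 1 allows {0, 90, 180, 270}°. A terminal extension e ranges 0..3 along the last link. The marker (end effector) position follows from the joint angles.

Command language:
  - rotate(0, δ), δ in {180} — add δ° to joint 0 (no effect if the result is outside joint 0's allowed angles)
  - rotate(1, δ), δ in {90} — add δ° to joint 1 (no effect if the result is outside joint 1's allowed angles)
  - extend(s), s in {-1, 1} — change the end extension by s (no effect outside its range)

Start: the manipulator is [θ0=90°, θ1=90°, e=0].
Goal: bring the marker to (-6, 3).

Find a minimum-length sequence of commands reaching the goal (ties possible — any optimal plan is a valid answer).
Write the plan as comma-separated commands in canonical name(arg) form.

t0: [θ0=90°, θ1=90°, e=0]
[1] after extend(1): [θ0=90°, θ1=90°, e=1]
[2] after extend(1): [θ0=90°, θ1=90°, e=2]
shorter routes all fall short; 2 is best.

extend(1), extend(1)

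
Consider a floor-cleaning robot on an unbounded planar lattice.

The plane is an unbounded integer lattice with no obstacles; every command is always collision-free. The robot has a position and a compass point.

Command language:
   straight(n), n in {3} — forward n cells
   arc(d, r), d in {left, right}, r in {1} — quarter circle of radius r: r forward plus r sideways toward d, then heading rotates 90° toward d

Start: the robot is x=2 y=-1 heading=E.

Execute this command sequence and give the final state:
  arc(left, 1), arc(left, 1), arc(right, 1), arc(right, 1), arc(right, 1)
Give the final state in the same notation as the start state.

start: x=2 y=-1 heading=E
step 1 (arc(left, 1)): x=3 y=0 heading=N
step 2 (arc(left, 1)): x=2 y=1 heading=W
step 3 (arc(right, 1)): x=1 y=2 heading=N
step 4 (arc(right, 1)): x=2 y=3 heading=E
step 5 (arc(right, 1)): x=3 y=2 heading=S

x=3 y=2 heading=S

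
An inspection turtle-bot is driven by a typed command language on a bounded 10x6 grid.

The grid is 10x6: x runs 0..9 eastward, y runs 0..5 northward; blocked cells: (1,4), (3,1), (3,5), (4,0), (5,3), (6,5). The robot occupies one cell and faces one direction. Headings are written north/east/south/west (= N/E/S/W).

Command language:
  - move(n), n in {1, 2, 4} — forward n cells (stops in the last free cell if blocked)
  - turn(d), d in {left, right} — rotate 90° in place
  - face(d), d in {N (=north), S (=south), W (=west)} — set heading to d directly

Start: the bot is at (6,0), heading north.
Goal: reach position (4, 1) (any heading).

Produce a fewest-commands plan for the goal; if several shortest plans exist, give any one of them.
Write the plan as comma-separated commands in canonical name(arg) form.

move(1), turn(left), move(2)

from: at (6,0), heading north
[1] after move(1): at (6,1), heading north
[2] after turn(left): at (6,1), heading west
[3] after move(2): at (4,1), heading west
minimal: 3 command(s), checked below 3.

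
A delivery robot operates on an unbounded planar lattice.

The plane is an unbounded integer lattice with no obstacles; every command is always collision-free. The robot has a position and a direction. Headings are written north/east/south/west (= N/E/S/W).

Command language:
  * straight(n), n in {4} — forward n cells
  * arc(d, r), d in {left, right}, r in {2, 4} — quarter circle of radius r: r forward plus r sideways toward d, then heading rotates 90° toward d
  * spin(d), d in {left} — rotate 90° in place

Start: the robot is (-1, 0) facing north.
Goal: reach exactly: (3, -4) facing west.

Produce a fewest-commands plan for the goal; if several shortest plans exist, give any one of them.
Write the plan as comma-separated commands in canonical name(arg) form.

arc(right, 2), arc(right, 4), arc(right, 2)

start: (-1, 0) facing north
[1] after arc(right, 2): (1, 2) facing east
[2] after arc(right, 4): (5, -2) facing south
[3] after arc(right, 2): (3, -4) facing west
nothing shorter than 3 reaches the goal.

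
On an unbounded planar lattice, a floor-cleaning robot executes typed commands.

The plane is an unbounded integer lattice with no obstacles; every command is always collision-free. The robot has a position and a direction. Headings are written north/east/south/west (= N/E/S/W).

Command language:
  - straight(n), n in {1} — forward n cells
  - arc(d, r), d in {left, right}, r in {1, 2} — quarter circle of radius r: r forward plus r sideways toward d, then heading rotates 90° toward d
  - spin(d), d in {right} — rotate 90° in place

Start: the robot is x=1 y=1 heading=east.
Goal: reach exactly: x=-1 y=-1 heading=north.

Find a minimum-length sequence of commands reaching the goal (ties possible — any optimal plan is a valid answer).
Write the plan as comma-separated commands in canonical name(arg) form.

arc(right, 1), arc(right, 2), arc(right, 1)

begin: x=1 y=1 heading=east
1. arc(right, 1) → x=2 y=0 heading=south
2. arc(right, 2) → x=0 y=-2 heading=west
3. arc(right, 1) → x=-1 y=-1 heading=north
minimal: 3 command(s), checked below 3.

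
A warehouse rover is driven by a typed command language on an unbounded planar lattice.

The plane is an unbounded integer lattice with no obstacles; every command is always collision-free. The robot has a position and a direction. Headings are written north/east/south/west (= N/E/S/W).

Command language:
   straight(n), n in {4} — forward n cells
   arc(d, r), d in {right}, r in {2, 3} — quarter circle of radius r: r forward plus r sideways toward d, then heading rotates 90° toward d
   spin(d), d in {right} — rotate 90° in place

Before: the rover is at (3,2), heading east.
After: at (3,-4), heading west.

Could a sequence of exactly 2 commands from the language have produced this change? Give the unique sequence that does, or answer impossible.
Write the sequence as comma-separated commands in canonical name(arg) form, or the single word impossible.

arc(right, 3), arc(right, 3)

key: position moved to (3,-4) AND the heading swung to W — translation plus rotation needed
from: at (3,2), heading east
t=1 arc(right, 3) ⇒ at (6,-1), heading south
t=2 arc(right, 3) ⇒ at (3,-4), heading west
no other 2-command option fits: unique.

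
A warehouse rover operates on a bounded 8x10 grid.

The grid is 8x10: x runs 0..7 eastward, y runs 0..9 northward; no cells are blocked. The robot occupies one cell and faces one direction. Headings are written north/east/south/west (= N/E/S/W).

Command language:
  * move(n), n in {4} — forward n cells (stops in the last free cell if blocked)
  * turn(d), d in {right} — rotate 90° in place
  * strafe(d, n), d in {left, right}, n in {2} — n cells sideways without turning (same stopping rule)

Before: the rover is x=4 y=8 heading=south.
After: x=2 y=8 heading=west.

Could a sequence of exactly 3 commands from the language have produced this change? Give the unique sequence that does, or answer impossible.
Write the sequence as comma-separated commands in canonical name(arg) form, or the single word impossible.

key: position moved to (2,8) AND the heading swung to W — translation plus rotation needed
from: x=4 y=8 heading=south
1. strafe(left, 2) → x=6 y=8 heading=south
2. turn(right) → x=6 y=8 heading=west
3. move(4) → x=2 y=8 heading=west
no other 3-command option fits: unique.

strafe(left, 2), turn(right), move(4)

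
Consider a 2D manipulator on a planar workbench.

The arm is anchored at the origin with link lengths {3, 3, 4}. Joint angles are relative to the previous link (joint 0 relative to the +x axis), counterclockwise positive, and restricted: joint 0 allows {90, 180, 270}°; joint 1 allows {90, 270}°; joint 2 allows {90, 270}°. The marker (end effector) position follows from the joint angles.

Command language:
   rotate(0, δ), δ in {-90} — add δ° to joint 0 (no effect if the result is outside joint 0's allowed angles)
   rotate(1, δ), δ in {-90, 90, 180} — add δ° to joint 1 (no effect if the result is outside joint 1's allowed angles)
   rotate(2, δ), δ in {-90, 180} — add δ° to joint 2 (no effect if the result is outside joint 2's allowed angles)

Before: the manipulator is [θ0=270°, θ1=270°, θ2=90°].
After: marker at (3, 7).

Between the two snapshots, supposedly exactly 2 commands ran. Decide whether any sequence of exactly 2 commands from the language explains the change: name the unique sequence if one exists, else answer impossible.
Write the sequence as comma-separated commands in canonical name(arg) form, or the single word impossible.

rotate(0, -90), rotate(0, -90)

t0: [θ0=270°, θ1=270°, θ2=90°]
step 1 (rotate(0, -90)): [θ0=180°, θ1=270°, θ2=90°]
step 2 (rotate(0, -90)): [θ0=90°, θ1=270°, θ2=90°]
no rival 2-sequence matches.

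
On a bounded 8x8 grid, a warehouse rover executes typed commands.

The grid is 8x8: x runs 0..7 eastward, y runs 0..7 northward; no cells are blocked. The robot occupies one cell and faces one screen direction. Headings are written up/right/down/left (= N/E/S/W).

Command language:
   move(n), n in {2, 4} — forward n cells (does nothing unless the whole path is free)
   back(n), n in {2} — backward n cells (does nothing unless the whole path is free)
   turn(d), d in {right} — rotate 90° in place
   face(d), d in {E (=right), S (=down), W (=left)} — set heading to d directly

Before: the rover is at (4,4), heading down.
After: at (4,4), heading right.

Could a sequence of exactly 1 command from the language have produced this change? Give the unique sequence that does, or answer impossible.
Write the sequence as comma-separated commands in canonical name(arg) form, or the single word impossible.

face(E)

key: (4,4) unchanged — the single command moves nothing
t0: at (4,4), heading down
step 1 (face(E)): at (4,4), heading right
no rival 1-sequence matches.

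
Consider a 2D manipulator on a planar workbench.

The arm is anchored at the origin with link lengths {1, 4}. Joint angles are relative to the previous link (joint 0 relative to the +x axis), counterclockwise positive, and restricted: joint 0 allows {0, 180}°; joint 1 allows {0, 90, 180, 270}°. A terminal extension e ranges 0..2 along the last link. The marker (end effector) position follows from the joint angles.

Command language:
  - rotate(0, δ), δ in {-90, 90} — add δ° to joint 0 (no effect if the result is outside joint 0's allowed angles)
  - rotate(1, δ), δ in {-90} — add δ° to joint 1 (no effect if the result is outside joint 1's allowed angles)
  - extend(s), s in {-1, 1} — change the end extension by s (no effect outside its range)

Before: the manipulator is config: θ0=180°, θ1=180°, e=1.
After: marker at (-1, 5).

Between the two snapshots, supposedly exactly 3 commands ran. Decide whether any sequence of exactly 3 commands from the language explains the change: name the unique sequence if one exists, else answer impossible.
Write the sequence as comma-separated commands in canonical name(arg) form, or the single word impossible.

rotate(1, -90), rotate(1, -90), rotate(1, -90)

initial: config: θ0=180°, θ1=180°, e=1
t=1 rotate(1, -90) ⇒ config: θ0=180°, θ1=90°, e=1
t=2 rotate(1, -90) ⇒ config: θ0=180°, θ1=0°, e=1
t=3 rotate(1, -90) ⇒ config: θ0=180°, θ1=270°, e=1
all 125 alternatives checked — unique.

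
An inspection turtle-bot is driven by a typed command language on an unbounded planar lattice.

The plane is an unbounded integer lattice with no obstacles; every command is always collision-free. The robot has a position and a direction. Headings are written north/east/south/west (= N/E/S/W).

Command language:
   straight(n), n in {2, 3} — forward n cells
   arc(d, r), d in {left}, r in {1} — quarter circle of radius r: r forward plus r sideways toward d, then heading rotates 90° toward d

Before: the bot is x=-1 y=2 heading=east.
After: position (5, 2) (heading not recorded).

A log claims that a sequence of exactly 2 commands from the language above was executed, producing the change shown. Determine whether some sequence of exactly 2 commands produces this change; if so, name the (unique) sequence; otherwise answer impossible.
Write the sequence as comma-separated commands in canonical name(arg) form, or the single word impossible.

begin: x=-1 y=2 heading=east
t=1 straight(3) ⇒ x=2 y=2 heading=east
t=2 straight(3) ⇒ x=5 y=2 heading=east
no other 2-command option fits: unique.

straight(3), straight(3)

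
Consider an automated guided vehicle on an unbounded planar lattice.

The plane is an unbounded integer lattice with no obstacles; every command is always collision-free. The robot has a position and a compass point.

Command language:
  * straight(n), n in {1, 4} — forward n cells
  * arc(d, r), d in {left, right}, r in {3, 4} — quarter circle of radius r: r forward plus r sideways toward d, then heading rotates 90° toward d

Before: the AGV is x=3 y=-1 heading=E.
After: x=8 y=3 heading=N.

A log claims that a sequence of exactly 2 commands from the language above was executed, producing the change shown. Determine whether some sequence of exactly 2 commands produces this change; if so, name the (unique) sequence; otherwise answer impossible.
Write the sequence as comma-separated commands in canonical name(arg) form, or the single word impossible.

key: position moved to (8,3) AND the heading swung to N — translation plus rotation needed
from: x=3 y=-1 heading=E
[1] after straight(1): x=4 y=-1 heading=E
[2] after arc(left, 4): x=8 y=3 heading=N
all 36 alternatives checked — unique.

straight(1), arc(left, 4)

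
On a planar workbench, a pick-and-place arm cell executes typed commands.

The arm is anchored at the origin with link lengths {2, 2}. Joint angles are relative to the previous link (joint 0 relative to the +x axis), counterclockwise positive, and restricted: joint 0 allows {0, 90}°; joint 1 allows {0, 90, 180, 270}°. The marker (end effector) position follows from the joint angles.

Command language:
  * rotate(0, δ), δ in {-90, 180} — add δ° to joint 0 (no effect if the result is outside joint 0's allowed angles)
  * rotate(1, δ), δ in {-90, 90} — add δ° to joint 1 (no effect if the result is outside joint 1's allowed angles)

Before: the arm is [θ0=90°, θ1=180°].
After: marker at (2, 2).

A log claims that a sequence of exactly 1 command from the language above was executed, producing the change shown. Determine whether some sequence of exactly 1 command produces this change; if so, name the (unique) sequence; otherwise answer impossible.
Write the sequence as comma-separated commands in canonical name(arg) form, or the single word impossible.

start: [θ0=90°, θ1=180°]
[1] after rotate(1, 90): [θ0=90°, θ1=270°]
all 4 alternatives checked — unique.

rotate(1, 90)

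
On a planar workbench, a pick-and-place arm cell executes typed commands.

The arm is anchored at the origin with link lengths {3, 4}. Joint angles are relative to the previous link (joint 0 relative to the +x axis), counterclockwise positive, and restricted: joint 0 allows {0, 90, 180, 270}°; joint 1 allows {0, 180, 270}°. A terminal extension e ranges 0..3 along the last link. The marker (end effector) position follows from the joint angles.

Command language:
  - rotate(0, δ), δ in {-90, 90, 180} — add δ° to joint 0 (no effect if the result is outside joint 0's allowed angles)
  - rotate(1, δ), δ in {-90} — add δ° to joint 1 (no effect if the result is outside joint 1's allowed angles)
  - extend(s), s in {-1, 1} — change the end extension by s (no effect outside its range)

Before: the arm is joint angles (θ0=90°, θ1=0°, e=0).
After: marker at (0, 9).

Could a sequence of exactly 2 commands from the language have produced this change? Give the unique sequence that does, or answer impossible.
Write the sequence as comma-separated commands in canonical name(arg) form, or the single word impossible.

extend(1), extend(1)

from: joint angles (θ0=90°, θ1=0°, e=0)
step 1 (extend(1)): joint angles (θ0=90°, θ1=0°, e=1)
step 2 (extend(1)): joint angles (θ0=90°, θ1=0°, e=2)
uniquely the one of 36 2-step routes that fits.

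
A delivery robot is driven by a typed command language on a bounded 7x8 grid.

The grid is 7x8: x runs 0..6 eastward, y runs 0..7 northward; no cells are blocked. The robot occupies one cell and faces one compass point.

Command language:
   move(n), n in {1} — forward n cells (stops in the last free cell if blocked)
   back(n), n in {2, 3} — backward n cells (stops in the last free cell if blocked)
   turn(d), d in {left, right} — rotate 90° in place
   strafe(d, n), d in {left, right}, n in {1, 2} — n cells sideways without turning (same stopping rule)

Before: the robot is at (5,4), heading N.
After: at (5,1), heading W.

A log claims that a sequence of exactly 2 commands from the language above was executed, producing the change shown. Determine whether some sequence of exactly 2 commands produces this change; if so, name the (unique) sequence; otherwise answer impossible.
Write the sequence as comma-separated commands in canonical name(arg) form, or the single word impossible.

back(3), turn(left)

key: position moved to (5,1) AND the heading swung to W — translation plus rotation needed
begin: at (5,4), heading N
[1] after back(3): at (5,1), heading N
[2] after turn(left): at (5,1), heading W
all 81 alternatives checked — unique.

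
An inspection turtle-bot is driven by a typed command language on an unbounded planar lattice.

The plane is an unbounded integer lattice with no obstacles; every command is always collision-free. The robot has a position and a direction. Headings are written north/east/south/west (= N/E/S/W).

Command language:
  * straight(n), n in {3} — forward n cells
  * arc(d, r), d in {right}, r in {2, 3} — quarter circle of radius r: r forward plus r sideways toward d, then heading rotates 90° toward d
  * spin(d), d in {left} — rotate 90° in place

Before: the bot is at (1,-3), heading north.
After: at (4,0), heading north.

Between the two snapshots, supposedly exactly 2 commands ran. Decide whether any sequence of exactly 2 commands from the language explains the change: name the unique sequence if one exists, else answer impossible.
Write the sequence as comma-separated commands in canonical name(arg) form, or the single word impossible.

arc(right, 3), spin(left)

key: still facing N at the end — net rotation zero over 2 steps
from: at (1,-3), heading north
[1] after arc(right, 3): at (4,0), heading east
[2] after spin(left): at (4,0), heading north
uniquely the one of 16 2-step routes that fits.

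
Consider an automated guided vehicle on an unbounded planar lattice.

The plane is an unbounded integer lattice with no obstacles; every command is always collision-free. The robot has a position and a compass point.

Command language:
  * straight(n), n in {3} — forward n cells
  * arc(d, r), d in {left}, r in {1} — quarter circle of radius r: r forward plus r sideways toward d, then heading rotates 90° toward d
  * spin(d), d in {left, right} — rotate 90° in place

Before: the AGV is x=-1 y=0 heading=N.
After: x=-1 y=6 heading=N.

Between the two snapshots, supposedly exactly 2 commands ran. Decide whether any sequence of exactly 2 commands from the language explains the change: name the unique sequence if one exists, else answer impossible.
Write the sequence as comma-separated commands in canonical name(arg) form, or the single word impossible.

straight(3), straight(3)

key: heading stays N — no command in the sequence turns
from: x=-1 y=0 heading=N
t=1 straight(3) ⇒ x=-1 y=3 heading=N
t=2 straight(3) ⇒ x=-1 y=6 heading=N
all 16 alternatives checked — unique.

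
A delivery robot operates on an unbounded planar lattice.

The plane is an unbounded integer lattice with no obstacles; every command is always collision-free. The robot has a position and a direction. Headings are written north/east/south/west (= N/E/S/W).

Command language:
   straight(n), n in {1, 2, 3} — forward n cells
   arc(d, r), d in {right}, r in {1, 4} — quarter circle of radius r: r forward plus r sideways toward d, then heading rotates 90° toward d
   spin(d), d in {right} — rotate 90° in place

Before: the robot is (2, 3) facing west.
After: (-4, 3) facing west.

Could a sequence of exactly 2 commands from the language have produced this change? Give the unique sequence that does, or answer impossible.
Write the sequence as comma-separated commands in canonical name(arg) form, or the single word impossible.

straight(3), straight(3)

key: still facing W at the end — nothing in the sequence rotates
from: (2, 3) facing west
t=1 straight(3) ⇒ (-1, 3) facing west
t=2 straight(3) ⇒ (-4, 3) facing west
no rival 2-sequence matches.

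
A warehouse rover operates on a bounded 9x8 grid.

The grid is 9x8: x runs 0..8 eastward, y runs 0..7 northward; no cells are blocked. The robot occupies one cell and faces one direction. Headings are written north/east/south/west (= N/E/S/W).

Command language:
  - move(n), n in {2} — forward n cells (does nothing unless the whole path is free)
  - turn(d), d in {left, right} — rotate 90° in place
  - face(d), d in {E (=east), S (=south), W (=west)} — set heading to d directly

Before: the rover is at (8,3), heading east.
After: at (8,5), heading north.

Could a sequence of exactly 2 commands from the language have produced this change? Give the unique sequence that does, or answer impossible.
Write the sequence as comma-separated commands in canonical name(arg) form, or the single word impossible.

turn(left), move(2)

key: cell and facing (now N) both changed — the 2 commands mix motion and turning
initial: at (8,3), heading east
t=1 turn(left) ⇒ at (8,3), heading north
t=2 move(2) ⇒ at (8,5), heading north
uniquely the one of 36 2-step routes that fits.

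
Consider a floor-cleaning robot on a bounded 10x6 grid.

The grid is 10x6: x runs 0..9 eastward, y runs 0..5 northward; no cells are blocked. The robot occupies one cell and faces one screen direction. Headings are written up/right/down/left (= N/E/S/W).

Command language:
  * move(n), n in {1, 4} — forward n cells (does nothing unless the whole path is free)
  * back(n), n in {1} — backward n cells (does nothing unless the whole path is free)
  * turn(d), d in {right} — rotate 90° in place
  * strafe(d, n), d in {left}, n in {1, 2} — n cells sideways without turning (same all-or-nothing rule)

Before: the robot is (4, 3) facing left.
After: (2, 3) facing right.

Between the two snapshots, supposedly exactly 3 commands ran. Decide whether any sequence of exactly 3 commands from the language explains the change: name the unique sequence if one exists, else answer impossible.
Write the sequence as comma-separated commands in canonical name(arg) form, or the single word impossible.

turn(right), strafe(left, 2), turn(right)

key: position moved to (2,3) AND the heading swung to E — translation plus rotation needed
start: (4, 3) facing left
1. turn(right) → (4, 3) facing up
2. strafe(left, 2) → (2, 3) facing up
3. turn(right) → (2, 3) facing right
no other 3-command option fits: unique.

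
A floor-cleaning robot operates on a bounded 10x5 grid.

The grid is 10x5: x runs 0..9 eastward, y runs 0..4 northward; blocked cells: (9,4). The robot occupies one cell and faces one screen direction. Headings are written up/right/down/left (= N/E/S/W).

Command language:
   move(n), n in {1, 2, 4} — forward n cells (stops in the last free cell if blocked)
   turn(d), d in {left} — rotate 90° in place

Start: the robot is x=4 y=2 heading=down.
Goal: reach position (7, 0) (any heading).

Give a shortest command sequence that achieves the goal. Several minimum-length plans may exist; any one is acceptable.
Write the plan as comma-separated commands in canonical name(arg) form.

start: x=4 y=2 heading=down
t=1 move(2) ⇒ x=4 y=0 heading=down
t=2 turn(left) ⇒ x=4 y=0 heading=right
t=3 move(2) ⇒ x=6 y=0 heading=right
t=4 move(1) ⇒ x=7 y=0 heading=right
minimal: 4 command(s), checked below 4.

move(2), turn(left), move(2), move(1)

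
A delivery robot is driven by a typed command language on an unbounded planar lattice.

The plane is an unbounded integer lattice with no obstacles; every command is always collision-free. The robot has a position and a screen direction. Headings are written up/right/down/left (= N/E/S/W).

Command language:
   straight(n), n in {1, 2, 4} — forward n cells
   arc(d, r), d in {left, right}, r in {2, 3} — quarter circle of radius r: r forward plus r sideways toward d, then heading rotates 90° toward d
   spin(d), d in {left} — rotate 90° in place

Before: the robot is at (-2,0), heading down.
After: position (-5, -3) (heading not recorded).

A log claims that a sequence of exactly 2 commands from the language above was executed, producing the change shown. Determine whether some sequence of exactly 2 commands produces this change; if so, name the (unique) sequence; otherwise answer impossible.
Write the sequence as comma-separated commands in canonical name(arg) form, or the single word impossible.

arc(right, 3), spin(left)

key: order matters: swapping arc(right, 3) and spin(left) lands elsewhere
start: at (-2,0), heading down
step 1 (arc(right, 3)): at (-5,-3), heading left
step 2 (spin(left)): at (-5,-3), heading down
all 64 alternatives checked — unique.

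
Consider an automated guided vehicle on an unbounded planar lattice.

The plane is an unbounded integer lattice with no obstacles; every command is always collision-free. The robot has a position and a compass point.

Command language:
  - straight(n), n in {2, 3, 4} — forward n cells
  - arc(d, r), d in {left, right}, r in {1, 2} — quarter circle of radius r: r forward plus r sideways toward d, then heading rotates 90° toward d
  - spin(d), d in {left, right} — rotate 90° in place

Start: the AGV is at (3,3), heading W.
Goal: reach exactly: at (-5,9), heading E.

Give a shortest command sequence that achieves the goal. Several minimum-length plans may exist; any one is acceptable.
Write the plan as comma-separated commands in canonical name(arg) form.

begin: at (3,3), heading W
t=1 arc(right, 2) ⇒ at (1,5), heading N
t=2 arc(left, 1) ⇒ at (0,6), heading W
t=3 straight(4) ⇒ at (-4,6), heading W
t=4 arc(right, 2) ⇒ at (-6,8), heading N
t=5 arc(right, 1) ⇒ at (-5,9), heading E
nothing shorter than 5 reaches the goal.

arc(right, 2), arc(left, 1), straight(4), arc(right, 2), arc(right, 1)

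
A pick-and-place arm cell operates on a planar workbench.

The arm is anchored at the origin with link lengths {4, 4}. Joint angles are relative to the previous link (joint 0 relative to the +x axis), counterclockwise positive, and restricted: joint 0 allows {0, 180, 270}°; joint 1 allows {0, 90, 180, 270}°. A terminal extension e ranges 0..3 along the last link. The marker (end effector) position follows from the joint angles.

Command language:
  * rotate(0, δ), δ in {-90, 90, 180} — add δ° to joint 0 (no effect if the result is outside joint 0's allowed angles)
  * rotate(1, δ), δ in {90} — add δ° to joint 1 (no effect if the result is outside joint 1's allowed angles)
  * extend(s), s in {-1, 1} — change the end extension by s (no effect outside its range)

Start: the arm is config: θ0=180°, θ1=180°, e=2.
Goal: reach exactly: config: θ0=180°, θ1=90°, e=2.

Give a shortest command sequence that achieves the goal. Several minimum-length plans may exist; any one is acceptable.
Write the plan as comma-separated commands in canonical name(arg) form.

rotate(1, 90), rotate(1, 90), rotate(1, 90)

begin: config: θ0=180°, θ1=180°, e=2
1. rotate(1, 90) → config: θ0=180°, θ1=270°, e=2
2. rotate(1, 90) → config: θ0=180°, θ1=0°, e=2
3. rotate(1, 90) → config: θ0=180°, θ1=90°, e=2
shorter routes all fall short; 3 is best.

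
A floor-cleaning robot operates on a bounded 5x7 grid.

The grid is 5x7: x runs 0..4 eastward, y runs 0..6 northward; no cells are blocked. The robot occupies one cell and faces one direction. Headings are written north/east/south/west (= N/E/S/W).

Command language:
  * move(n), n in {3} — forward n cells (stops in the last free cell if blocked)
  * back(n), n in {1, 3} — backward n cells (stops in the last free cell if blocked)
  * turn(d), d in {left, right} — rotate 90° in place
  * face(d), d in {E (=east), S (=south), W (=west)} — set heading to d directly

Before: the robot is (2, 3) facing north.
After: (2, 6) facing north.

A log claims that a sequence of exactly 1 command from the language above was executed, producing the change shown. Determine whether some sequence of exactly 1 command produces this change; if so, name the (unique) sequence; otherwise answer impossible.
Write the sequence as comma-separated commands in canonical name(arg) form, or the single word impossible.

move(3)

key: heading stays N — the single command does not turn
begin: (2, 3) facing north
[1] after move(3): (2, 6) facing north
no other 1-command option fits: unique.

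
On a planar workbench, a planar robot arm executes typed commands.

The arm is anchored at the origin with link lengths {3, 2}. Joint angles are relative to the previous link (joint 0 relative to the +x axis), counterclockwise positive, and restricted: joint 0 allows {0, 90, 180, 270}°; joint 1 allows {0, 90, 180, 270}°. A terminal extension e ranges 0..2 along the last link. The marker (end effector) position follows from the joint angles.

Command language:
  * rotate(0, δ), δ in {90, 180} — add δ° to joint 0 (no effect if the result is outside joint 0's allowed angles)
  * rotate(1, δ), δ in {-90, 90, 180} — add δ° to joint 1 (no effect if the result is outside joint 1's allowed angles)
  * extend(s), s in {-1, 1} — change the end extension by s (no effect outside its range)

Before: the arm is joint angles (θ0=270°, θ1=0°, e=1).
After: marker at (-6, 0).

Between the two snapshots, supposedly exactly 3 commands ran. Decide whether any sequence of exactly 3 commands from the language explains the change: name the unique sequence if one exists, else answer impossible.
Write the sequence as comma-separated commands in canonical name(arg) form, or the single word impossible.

rotate(0, 90), rotate(0, 90), rotate(0, 90)

initial: joint angles (θ0=270°, θ1=0°, e=1)
1. rotate(0, 90) → joint angles (θ0=0°, θ1=0°, e=1)
2. rotate(0, 90) → joint angles (θ0=90°, θ1=0°, e=1)
3. rotate(0, 90) → joint angles (θ0=180°, θ1=0°, e=1)
no other 3-command option fits: unique.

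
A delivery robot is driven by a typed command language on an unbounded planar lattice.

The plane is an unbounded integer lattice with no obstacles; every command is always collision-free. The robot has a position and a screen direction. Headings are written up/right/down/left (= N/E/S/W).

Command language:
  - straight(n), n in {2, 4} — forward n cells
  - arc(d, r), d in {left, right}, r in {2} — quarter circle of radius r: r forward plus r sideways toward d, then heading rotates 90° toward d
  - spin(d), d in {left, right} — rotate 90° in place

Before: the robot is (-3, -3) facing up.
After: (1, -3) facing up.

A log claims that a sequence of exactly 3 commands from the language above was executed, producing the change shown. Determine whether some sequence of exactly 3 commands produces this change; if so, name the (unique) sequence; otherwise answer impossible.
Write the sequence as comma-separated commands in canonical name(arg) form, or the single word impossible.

key: running spin(left) before spin(right) would end elsewhere — order is forced
start: (-3, -3) facing up
t=1 spin(right) ⇒ (-3, -3) facing right
t=2 straight(4) ⇒ (1, -3) facing right
t=3 spin(left) ⇒ (1, -3) facing up
no other 3-command option fits: unique.

spin(right), straight(4), spin(left)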